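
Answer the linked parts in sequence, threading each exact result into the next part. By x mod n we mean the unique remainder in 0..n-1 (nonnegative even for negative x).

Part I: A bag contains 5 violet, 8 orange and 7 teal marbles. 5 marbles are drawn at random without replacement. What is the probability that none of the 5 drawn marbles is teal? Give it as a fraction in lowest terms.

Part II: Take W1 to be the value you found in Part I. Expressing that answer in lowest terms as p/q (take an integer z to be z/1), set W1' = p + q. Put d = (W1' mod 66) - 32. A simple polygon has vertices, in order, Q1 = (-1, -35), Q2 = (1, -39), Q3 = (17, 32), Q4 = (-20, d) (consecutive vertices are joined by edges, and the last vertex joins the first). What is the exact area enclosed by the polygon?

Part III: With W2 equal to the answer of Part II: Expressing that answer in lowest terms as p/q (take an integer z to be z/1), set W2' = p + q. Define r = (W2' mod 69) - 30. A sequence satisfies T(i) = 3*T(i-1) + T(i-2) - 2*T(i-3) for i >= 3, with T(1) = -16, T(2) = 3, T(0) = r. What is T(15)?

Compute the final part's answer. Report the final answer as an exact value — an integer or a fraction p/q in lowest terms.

46085067

Part I: total draws C(20,5) = 15504; favorable C(13,5) = 1287; P = 429/5168; answer 429/5168
Part II: W1 = 429/5168; threaded value p + q = 5597; d = 21; cross terms: (-1*-39 - 1*-35)=74, (1*32 - 17*-39)=695, (17*21 - -20*32)=997, (-20*-35 - -1*21)=721; twice the area = |2487| = 2487; area = 2487/2; answer 2487/2
Part III: W2 = 2487/2; threaded value p + q = 2489; r = -25; T(3) = 3*(3) + 1*(-16) - 2*(-25) = 43; iterating: T(3)=43, T(4)=164, T(5)=529, T(6)=1665, T(7)=5196, T(8)=16195, T(9)=50451, T(10)=157156, T(11)=489529, T(12)=1524841, T(13)=4749740, T(14)=14795003, T(15)=46085067; answer 46085067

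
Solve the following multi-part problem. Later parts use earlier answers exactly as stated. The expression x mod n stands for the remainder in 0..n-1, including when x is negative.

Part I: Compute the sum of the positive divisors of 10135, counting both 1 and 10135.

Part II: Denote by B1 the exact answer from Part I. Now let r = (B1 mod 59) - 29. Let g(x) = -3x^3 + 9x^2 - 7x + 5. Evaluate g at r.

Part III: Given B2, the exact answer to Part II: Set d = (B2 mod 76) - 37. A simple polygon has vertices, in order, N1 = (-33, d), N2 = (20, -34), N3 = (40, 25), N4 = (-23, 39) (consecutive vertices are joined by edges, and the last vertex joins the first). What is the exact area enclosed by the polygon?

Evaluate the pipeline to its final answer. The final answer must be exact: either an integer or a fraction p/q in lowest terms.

6963/2

Part I: 10135 = 5 * 2027; sigma = (1 + 5) * (1 + 2027) = 6 * 2028 = 12168; answer 12168
Part II: B1 = 12168; r = -15; -3*(-15)^3 + 9*(-15)^2 - 7*(-15)^1 + 5 = (10125) + (2025) + (105) + (5) = 12260; answer 12260
Part III: B2 = 12260; d = -13; cross terms: (-33*-34 - 20*-13)=1382, (20*25 - 40*-34)=1860, (40*39 - -23*25)=2135, (-23*-13 - -33*39)=1586; twice the area = |6963| = 6963; area = 6963/2; answer 6963/2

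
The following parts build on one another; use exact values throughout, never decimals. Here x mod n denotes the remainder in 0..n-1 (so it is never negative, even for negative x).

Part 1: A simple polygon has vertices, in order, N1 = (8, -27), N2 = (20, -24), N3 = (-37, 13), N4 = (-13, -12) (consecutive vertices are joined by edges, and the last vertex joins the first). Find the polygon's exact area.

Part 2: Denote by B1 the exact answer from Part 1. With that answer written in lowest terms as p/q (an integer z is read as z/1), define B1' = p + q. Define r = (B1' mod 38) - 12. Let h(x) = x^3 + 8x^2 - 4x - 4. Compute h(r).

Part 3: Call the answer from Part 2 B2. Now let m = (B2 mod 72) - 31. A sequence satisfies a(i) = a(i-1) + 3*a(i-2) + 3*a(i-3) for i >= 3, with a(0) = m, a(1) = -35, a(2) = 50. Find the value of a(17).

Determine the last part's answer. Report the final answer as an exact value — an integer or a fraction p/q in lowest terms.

-31367275

Part 1: cross terms: (8*-24 - 20*-27)=348, (20*13 - -37*-24)=-628, (-37*-12 - -13*13)=613, (-13*-27 - 8*-12)=447; twice the area = |780| = 780; area = 390; answer 390
Part 2: B1 = 390; threaded value p + q = 391; r = -1; 1*(-1)^3 + 8*(-1)^2 - 4*(-1)^1 - 4 = (-1) + (8) + (4) + (-4) = 7; answer 7
Part 3: B2 = 7; m = -24; a(3) = 1*(50) + 3*(-35) + 3*(-24) = -127; iterating: a(3)=-127, a(4)=-82, a(5)=-313, a(6)=-940, a(7)=-2125, a(8)=-5884, a(9)=-15079, a(10)=-39106, a(11)=-101995, a(12)=-264550, a(13)=-687853, a(14)=-1787488, a(15)=-4644697, a(16)=-12070720, a(17)=-31367275; answer -31367275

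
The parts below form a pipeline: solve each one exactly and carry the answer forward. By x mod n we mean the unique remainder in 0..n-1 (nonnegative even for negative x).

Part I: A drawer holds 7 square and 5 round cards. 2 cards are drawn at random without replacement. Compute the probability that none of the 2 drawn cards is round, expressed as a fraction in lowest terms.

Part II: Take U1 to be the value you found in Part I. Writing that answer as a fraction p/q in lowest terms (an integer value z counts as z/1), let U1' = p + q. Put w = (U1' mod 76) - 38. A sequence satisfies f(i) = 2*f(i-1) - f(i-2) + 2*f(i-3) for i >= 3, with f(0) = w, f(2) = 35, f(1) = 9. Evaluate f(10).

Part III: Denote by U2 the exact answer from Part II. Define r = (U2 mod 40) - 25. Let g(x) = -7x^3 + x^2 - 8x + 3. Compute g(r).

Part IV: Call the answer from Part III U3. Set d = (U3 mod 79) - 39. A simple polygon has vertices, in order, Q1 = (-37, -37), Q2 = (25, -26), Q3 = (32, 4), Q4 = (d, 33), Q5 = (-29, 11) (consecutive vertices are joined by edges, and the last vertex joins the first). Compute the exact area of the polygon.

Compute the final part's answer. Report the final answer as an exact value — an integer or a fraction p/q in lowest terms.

Part I: total draws C(12,2) = 66; favorable C(7,2) = 21; P = 7/22; answer 7/22
Part II: U1 = 7/22; threaded value p + q = 29; w = -9; f(3) = 2*(35) - 1*(9) + 2*(-9) = 43; iterating: f(3)=43, f(4)=69, f(5)=165, f(6)=347, f(7)=667, f(8)=1317, f(9)=2661, f(10)=5339; answer 5339
Part III: U2 = 5339; r = -6; -7*(-6)^3 + 1*(-6)^2 - 8*(-6)^1 + 3 = (1512) + (36) + (48) + (3) = 1599; answer 1599
Part IV: U3 = 1599; d = -20; cross terms: (-37*-26 - 25*-37)=1887, (25*4 - 32*-26)=932, (32*33 - -20*4)=1136, (-20*11 - -29*33)=737, (-29*-37 - -37*11)=1480; twice the area = |6172| = 6172; area = 3086; answer 3086

3086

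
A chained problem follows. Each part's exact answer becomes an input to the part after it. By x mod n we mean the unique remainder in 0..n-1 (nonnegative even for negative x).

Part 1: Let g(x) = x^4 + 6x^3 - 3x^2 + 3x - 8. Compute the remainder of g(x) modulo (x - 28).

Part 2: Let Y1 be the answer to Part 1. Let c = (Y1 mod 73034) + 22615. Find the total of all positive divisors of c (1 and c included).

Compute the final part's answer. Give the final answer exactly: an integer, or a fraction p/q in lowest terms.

37296

Part 1: remainder = value at the root: 1*(28)^4 + 6*(28)^3 - 3*(28)^2 + 3*(28)^1 - 8 = (614656) + (131712) + (-2352) + (84) + (-8) = 744092; answer 744092
Part 2: Y1 = 744092; c = 36367; 36367 = 41 * 887; sigma = (1 + 41) * (1 + 887) = 42 * 888 = 37296; answer 37296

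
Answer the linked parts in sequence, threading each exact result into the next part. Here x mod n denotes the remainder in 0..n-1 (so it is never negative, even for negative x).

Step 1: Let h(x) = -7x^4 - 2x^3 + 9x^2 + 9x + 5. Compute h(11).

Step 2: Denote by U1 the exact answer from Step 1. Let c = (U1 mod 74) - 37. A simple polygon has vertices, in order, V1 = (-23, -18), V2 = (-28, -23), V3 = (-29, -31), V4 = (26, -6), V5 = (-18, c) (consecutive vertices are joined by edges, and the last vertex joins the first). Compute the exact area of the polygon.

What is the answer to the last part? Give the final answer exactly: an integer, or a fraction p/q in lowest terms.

295/2

Step 1: -7*(11)^4 - 2*(11)^3 + 9*(11)^2 + 9*(11)^1 + 5 = (-102487) + (-2662) + (1089) + (99) + (5) = -103956; answer -103956
Step 2: U1 = -103956; c = -23; cross terms: (-23*-23 - -28*-18)=25, (-28*-31 - -29*-23)=201, (-29*-6 - 26*-31)=980, (26*-23 - -18*-6)=-706, (-18*-18 - -23*-23)=-205; twice the area = |295| = 295; area = 295/2; answer 295/2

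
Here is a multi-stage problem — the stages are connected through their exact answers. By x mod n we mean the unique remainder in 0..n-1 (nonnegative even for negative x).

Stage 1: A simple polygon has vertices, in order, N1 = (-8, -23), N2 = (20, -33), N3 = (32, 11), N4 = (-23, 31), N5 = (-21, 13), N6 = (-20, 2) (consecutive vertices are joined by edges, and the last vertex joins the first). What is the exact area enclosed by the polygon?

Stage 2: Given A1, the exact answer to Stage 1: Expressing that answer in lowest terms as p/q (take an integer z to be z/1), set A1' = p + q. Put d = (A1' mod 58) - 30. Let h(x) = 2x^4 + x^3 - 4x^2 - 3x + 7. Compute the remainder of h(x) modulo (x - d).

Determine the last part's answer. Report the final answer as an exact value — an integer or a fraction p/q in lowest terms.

Stage 1: cross terms: (-8*-33 - 20*-23)=724, (20*11 - 32*-33)=1276, (32*31 - -23*11)=1245, (-23*13 - -21*31)=352, (-21*2 - -20*13)=218, (-20*-23 - -8*2)=476; twice the area = |4291| = 4291; area = 4291/2; answer 4291/2
Stage 2: A1 = 4291/2; threaded value p + q = 4293; d = -29; remainder = value at the root: 2*(-29)^4 + 1*(-29)^3 - 4*(-29)^2 - 3*(-29)^1 + 7 = (1414562) + (-24389) + (-3364) + (87) + (7) = 1386903; answer 1386903

1386903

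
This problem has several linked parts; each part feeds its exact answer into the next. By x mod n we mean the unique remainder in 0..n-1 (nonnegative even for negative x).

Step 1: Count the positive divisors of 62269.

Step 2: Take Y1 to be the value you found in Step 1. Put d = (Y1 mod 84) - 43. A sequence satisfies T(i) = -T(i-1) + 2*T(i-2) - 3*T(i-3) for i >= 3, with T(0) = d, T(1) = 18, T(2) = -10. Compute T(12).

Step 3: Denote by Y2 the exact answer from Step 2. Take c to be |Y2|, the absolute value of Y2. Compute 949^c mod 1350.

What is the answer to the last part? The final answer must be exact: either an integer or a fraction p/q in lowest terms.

Step 1: 62269 = 73 * 853; number of divisors = (1+1) * (1+1) = 4; answer 4
Step 2: Y1 = 4; d = -39; T(3) = -1*(-10) + 2*(18) - 3*(-39) = 163; iterating: T(3)=163, T(4)=-237, T(5)=593, T(6)=-1556, T(7)=3453, T(8)=-8344, T(9)=19918, T(10)=-46965, T(11)=111833, T(12)=-265517; answer -265517
Step 3: Y2 = -265517; c = 265517; squarings mod 1350: 949^1=949, 949^2=151, 949^4=1201, 949^8=601, 949^16=751, 949^32=1051, 949^64=301, 949^128=151, 949^256=1201, 949^512=601, 949^1024=751, 949^2048=1051, 949^4096=301, 949^8192=151, 949^16384=1201, 949^32768=601, 949^65536=751, 949^131072=1051, 949^262144=301; 949^265517 = 949^1 * 949^4 * 949^8 * 949^32 * 949^256 * 949^1024 * 949^2048 * 949^262144 = 1249 (mod 1350); answer 1249

1249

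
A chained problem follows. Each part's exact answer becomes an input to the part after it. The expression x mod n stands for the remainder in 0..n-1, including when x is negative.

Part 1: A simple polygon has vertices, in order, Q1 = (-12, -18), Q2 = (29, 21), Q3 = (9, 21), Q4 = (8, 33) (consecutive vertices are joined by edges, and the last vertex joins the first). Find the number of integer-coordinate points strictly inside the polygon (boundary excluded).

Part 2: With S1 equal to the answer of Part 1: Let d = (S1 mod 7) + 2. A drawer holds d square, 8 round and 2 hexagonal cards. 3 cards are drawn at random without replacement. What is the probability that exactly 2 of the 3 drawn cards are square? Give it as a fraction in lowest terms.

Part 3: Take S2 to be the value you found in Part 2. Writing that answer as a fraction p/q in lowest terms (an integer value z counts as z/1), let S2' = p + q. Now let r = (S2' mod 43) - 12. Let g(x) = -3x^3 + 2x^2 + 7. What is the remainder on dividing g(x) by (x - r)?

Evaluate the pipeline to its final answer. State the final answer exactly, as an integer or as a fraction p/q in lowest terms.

Part 1: cross terms: (-12*21 - 29*-18)=270, (29*21 - 9*21)=420, (9*33 - 8*21)=129, (8*-18 - -12*33)=252; twice the area = |1071| = 1071; area = 1071/2; boundary points = 1 + 20 + 1 + 1 = 23; strictly interior points = area - boundary/2 + 1 = 525; answer 525
Part 2: S1 = 525; d = 2; total draws C(12,3) = 220; favorable C(2,2)*C(10,1) = 10; P = 1/22; answer 1/22
Part 3: S2 = 1/22; threaded value p + q = 23; r = 11; remainder = value at the root: -3*(11)^3 + 2*(11)^2 + 7 = (-3993) + (242) + (7) = -3744; answer -3744

-3744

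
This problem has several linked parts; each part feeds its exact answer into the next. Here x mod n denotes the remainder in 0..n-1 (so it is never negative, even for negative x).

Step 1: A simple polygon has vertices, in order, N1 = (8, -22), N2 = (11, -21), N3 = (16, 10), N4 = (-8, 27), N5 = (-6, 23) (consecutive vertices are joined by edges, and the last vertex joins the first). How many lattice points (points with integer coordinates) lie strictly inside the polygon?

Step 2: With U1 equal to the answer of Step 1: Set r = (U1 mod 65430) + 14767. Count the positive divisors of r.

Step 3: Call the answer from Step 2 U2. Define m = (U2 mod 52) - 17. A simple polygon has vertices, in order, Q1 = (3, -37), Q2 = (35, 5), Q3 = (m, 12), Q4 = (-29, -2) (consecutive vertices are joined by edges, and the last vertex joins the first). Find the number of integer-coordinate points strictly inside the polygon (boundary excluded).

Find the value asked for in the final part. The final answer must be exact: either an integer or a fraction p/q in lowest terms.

Step 1: cross terms: (8*-21 - 11*-22)=74, (11*10 - 16*-21)=446, (16*27 - -8*10)=512, (-8*23 - -6*27)=-22, (-6*-22 - 8*23)=-52; twice the area = |958| = 958; area = 479; boundary points = 1 + 1 + 1 + 2 + 1 = 6; strictly interior points = area - boundary/2 + 1 = 477; answer 477
Step 2: U1 = 477; r = 15244; 15244 = 2^2 * 37 * 103; number of divisors = (2+1) * (1+1) * (1+1) = 12; answer 12
Step 3: U2 = 12; m = -5; cross terms: (3*5 - 35*-37)=1310, (35*12 - -5*5)=445, (-5*-2 - -29*12)=358, (-29*-37 - 3*-2)=1079; twice the area = |3192| = 3192; area = 1596; boundary points = 2 + 1 + 2 + 1 = 6; strictly interior points = area - boundary/2 + 1 = 1594; answer 1594

1594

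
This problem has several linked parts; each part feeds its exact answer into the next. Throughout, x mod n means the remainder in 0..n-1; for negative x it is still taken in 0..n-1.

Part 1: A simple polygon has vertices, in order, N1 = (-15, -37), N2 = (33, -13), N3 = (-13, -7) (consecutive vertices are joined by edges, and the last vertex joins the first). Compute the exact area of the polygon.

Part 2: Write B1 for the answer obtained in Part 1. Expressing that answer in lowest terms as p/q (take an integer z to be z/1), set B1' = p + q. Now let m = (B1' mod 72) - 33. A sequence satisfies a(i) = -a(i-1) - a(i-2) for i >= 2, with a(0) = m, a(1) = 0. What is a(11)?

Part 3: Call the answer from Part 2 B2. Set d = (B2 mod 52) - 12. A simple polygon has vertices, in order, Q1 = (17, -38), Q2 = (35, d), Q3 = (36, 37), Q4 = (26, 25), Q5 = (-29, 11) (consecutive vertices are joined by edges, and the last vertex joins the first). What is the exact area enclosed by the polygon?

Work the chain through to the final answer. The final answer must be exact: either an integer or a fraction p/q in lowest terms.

Part 1: cross terms: (-15*-13 - 33*-37)=1416, (33*-7 - -13*-13)=-400, (-13*-37 - -15*-7)=376; twice the area = |1392| = 1392; area = 696; answer 696
Part 2: B1 = 696; threaded value p + q = 697; m = 16; a(2) = -1*(0) - 1*(16) = -16; iterating: a(2)=-16, a(3)=16, a(4)=0, a(5)=-16, a(6)=16, a(7)=0, a(8)=-16, a(9)=16, a(10)=0, a(11)=-16; answer -16
Part 3: B2 = -16; d = 24; cross terms: (17*24 - 35*-38)=1738, (35*37 - 36*24)=431, (36*25 - 26*37)=-62, (26*11 - -29*25)=1011, (-29*-38 - 17*11)=915; twice the area = |4033| = 4033; area = 4033/2; answer 4033/2

4033/2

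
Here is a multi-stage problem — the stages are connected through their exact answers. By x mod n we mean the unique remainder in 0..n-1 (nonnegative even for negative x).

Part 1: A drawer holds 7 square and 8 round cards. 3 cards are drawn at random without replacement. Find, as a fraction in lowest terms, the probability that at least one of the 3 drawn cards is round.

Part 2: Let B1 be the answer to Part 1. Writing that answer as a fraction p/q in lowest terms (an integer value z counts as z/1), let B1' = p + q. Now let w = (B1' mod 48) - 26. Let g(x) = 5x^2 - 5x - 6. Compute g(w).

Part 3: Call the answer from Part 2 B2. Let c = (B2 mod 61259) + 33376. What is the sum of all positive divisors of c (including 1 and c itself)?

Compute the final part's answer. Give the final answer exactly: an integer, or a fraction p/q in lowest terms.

Part 1: total draws C(15,3) = 455; complement C(7,3) = 35; favorable 455 - 35 = 420; P = 12/13; answer 12/13
Part 2: B1 = 12/13; threaded value p + q = 25; w = -1; 5*(-1)^2 - 5*(-1)^1 - 6 = (5) + (5) + (-6) = 4; answer 4
Part 3: B2 = 4; c = 33380; 33380 = 2^2 * 5 * 1669; sigma = (1 + 2 + 4) * (1 + 5) * (1 + 1669) = 7 * 6 * 1670 = 70140; answer 70140

70140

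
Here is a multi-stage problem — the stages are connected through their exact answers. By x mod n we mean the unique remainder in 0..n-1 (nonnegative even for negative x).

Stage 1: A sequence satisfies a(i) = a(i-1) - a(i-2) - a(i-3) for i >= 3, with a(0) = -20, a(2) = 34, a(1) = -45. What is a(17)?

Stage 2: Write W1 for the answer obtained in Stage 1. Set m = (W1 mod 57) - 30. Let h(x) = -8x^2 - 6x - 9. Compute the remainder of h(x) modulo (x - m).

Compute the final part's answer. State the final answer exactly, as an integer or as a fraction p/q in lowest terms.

-5159

Stage 1: a(3) = 1*(34) - 1*(-45) - 1*(-20) = 99; iterating: a(3)=99, a(4)=110, a(5)=-23, a(6)=-232, a(7)=-319, a(8)=-64, a(9)=487, a(10)=870, a(11)=447, a(12)=-910, a(13)=-2227, a(14)=-1764, a(15)=1373, a(16)=5364, a(17)=5755; answer 5755
Stage 2: W1 = 5755; m = 25; remainder = value at the root: -8*(25)^2 - 6*(25)^1 - 9 = (-5000) + (-150) + (-9) = -5159; answer -5159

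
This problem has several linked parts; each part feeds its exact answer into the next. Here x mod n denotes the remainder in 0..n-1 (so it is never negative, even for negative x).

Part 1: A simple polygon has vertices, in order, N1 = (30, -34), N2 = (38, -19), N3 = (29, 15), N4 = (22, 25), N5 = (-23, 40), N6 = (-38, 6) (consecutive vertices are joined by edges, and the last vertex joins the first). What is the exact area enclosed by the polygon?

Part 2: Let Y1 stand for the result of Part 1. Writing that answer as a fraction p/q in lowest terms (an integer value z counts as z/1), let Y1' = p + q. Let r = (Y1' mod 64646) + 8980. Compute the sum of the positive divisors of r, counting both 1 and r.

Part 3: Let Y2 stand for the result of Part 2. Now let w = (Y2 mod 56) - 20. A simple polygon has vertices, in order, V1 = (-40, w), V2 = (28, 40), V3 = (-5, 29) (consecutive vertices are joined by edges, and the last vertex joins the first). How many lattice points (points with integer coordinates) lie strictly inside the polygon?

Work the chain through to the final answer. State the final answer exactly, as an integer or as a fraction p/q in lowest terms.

211

Part 1: cross terms: (30*-19 - 38*-34)=722, (38*15 - 29*-19)=1121, (29*25 - 22*15)=395, (22*40 - -23*25)=1455, (-23*6 - -38*40)=1382, (-38*-34 - 30*6)=1112; twice the area = |6187| = 6187; area = 6187/2; answer 6187/2
Part 2: Y1 = 6187/2; threaded value p + q = 6189; r = 15169; 15169 = 7 * 11 * 197; sigma = (1 + 7) * (1 + 11) * (1 + 197) = 8 * 12 * 198 = 19008; answer 19008
Part 3: Y2 = 19008; w = 4; cross terms: (-40*40 - 28*4)=-1712, (28*29 - -5*40)=1012, (-5*4 - -40*29)=1140; twice the area = |440| = 440; area = 220; boundary points = 4 + 11 + 5 = 20; strictly interior points = area - boundary/2 + 1 = 211; answer 211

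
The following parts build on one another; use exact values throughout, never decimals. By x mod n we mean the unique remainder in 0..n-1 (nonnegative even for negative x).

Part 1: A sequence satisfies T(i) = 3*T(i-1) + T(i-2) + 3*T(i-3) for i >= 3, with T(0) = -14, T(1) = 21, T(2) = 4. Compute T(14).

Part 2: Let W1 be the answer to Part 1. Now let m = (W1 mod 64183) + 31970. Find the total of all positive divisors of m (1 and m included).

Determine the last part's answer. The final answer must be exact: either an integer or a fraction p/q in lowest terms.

Part 1: T(3) = 3*(4) + 1*(21) + 3*(-14) = -9; iterating: T(3)=-9, T(4)=40, T(5)=123, T(6)=382, T(7)=1389, T(8)=4918, T(9)=17289, T(10)=60952, T(11)=214899, T(12)=757516, T(13)=2670303, T(14)=9413122; answer 9413122
Part 2: W1 = 9413122; m = 74374; 74374 = 2 * 41 * 907; sigma = (1 + 2) * (1 + 41) * (1 + 907) = 3 * 42 * 908 = 114408; answer 114408

114408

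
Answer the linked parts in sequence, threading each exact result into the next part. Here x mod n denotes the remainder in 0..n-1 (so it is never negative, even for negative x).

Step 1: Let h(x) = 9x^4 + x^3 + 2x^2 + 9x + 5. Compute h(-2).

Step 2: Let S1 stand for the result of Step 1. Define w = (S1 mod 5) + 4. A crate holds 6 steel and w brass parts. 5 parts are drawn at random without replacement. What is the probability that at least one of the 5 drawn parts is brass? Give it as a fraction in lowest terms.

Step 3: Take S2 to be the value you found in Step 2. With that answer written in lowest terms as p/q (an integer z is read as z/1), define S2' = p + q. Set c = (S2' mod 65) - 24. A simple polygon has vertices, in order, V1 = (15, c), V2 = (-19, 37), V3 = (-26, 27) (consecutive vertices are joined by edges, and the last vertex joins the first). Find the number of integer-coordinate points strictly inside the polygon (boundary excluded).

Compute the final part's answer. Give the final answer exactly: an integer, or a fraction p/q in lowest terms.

Step 1: 9*(-2)^4 + 1*(-2)^3 + 2*(-2)^2 + 9*(-2)^1 + 5 = (144) + (-8) + (8) + (-18) + (5) = 131; answer 131
Step 2: S1 = 131; w = 5; total draws C(11,5) = 462; complement C(6,5) = 6; favorable 462 - 6 = 456; P = 76/77; answer 76/77
Step 3: S2 = 76/77; threaded value p + q = 153; c = -1; cross terms: (15*37 - -19*-1)=536, (-19*27 - -26*37)=449, (-26*-1 - 15*27)=-379; twice the area = |606| = 606; area = 303; boundary points = 2 + 1 + 1 = 4; strictly interior points = area - boundary/2 + 1 = 302; answer 302

302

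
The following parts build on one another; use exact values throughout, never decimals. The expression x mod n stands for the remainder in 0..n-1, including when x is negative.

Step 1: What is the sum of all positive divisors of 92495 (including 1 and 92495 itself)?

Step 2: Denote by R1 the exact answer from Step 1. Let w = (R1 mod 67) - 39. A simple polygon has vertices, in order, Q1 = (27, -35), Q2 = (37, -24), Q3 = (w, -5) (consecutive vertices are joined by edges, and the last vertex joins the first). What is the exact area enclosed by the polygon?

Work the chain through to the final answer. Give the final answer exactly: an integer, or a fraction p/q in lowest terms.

795/2

Step 1: 92495 = 5 * 13 * 1423; sigma = (1 + 5) * (1 + 13) * (1 + 1423) = 6 * 14 * 1424 = 119616; answer 119616
Step 2: R1 = 119616; w = -18; cross terms: (27*-24 - 37*-35)=647, (37*-5 - -18*-24)=-617, (-18*-35 - 27*-5)=765; twice the area = |795| = 795; area = 795/2; answer 795/2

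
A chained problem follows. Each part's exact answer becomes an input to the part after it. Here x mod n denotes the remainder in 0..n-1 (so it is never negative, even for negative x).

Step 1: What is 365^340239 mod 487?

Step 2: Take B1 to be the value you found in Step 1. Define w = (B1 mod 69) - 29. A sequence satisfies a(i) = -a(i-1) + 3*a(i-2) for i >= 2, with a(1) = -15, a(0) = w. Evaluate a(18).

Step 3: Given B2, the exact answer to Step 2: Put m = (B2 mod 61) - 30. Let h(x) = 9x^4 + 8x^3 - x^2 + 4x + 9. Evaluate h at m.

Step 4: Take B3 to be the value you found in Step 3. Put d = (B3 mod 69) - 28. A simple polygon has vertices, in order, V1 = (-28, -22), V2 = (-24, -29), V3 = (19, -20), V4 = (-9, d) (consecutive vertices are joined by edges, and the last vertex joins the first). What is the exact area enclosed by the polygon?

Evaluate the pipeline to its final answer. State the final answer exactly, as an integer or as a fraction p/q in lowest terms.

Step 1: squarings mod 487: 365^1=365, 365^2=274, 365^4=78, 365^8=240, 365^16=134, 365^32=424, 365^64=73, 365^128=459, 365^256=297, 365^512=62, 365^1024=435, 365^2048=269, 365^4096=285, 365^8192=383, 365^16384=102, 365^32768=177, 365^65536=161, 365^131072=110, 365^262144=412; 365^340239 = 365^1 * 365^2 * 365^4 * 365^8 * 365^256 * 365^4096 * 365^8192 * 365^65536 * 365^262144 = 92 (mod 487); answer 92
Step 2: B1 = 92; w = -6; a(2) = -1*(-15) + 3*(-6) = -3; iterating: a(2)=-3, a(3)=-42, a(4)=33, a(5)=-159, a(6)=258, a(7)=-735, a(8)=1509, a(9)=-3714, a(10)=8241, a(11)=-19383, a(12)=44106, a(13)=-102255, a(14)=234573, a(15)=-541338, a(16)=1245057, a(17)=-2869071, a(18)=6604242; answer 6604242
Step 3: B2 = 6604242; m = -14; 9*(-14)^4 + 8*(-14)^3 - 1*(-14)^2 + 4*(-14)^1 + 9 = (345744) + (-21952) + (-196) + (-56) + (9) = 323549; answer 323549
Step 4: B3 = 323549; d = -20; cross terms: (-28*-29 - -24*-22)=284, (-24*-20 - 19*-29)=1031, (19*-20 - -9*-20)=-560, (-9*-22 - -28*-20)=-362; twice the area = |393| = 393; area = 393/2; answer 393/2

393/2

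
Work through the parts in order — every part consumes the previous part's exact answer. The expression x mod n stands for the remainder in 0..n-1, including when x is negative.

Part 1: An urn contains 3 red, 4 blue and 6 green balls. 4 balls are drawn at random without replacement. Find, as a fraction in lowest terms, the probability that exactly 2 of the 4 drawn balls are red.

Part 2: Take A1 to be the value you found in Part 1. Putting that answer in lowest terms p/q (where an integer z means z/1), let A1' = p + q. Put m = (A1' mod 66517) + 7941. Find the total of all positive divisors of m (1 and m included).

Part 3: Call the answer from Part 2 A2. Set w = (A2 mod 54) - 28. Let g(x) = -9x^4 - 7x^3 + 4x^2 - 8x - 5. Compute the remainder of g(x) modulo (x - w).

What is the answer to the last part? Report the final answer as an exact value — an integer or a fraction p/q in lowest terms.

-560005

Part 1: total draws C(13,4) = 715; favorable C(3,2)*C(10,2) = 135; P = 27/143; answer 27/143
Part 2: A1 = 27/143; threaded value p + q = 170; m = 8111; 8111 is prime, so its only divisors are 1 and 8111; sigma = 1 + 8111 = 8112; answer 8112
Part 3: A2 = 8112; w = -16; remainder = value at the root: -9*(-16)^4 - 7*(-16)^3 + 4*(-16)^2 - 8*(-16)^1 - 5 = (-589824) + (28672) + (1024) + (128) + (-5) = -560005; answer -560005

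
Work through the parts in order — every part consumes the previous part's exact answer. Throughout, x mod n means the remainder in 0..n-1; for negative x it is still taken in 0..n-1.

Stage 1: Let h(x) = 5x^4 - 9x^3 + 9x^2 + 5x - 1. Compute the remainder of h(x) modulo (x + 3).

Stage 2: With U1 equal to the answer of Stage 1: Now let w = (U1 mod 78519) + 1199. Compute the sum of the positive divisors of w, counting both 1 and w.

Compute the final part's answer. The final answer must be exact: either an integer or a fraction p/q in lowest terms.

Stage 1: remainder = value at the root: 5*(-3)^4 - 9*(-3)^3 + 9*(-3)^2 + 5*(-3)^1 - 1 = (405) + (243) + (81) + (-15) + (-1) = 713; answer 713
Stage 2: U1 = 713; w = 1912; 1912 = 2^3 * 239; sigma = (1 + 2 + 4 + 8) * (1 + 239) = 15 * 240 = 3600; answer 3600

3600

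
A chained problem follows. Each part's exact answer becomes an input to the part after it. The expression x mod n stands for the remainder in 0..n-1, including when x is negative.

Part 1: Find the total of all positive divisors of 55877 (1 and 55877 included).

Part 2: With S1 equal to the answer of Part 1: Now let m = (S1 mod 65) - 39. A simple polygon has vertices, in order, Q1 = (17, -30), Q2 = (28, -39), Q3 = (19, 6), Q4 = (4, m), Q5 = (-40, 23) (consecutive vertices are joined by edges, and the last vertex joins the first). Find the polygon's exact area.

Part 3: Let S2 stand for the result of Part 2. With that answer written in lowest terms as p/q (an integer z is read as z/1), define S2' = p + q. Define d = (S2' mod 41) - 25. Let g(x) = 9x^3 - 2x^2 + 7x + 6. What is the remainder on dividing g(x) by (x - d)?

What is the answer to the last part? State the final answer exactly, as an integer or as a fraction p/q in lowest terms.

Part 1: 55877 = 71 * 787; sigma = (1 + 71) * (1 + 787) = 72 * 788 = 56736; answer 56736
Part 2: S1 = 56736; m = 17; cross terms: (17*-39 - 28*-30)=177, (28*6 - 19*-39)=909, (19*17 - 4*6)=299, (4*23 - -40*17)=772, (-40*-30 - 17*23)=809; twice the area = |2966| = 2966; area = 1483; answer 1483
Part 3: S2 = 1483; threaded value p + q = 1484; d = -17; remainder = value at the root: 9*(-17)^3 - 2*(-17)^2 + 7*(-17)^1 + 6 = (-44217) + (-578) + (-119) + (6) = -44908; answer -44908

-44908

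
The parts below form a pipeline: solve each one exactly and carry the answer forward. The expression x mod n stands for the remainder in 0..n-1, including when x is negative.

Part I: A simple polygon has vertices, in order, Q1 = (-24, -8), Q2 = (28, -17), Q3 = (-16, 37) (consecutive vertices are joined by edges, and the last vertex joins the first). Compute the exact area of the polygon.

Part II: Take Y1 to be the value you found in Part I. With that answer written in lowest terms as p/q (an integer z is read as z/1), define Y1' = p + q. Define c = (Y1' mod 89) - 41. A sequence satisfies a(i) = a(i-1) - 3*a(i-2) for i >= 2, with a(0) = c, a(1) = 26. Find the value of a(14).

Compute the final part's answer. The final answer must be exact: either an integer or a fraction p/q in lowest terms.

Part I: cross terms: (-24*-17 - 28*-8)=632, (28*37 - -16*-17)=764, (-16*-8 - -24*37)=1016; twice the area = |2412| = 2412; area = 1206; answer 1206
Part II: Y1 = 1206; threaded value p + q = 1207; c = 9; a(2) = 1*(26) - 3*(9) = -1; iterating: a(2)=-1, a(3)=-79, a(4)=-76, a(5)=161, a(6)=389, a(7)=-94, a(8)=-1261, a(9)=-979, a(10)=2804, a(11)=5741, a(12)=-2671, a(13)=-19894, a(14)=-11881; answer -11881

-11881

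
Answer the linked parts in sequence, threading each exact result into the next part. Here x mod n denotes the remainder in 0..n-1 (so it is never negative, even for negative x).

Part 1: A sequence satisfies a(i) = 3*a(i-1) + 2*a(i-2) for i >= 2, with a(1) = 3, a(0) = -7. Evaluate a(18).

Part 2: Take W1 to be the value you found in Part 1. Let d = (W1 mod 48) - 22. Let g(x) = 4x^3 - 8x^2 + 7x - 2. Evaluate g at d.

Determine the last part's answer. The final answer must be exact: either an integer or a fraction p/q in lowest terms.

-203

Part 1: a(2) = 3*(3) + 2*(-7) = -5; iterating: a(2)=-5, a(3)=-9, a(4)=-37, a(5)=-129, a(6)=-461, a(7)=-1641, a(8)=-5845, a(9)=-20817, a(10)=-74141, a(11)=-264057, a(12)=-940453, a(13)=-3349473, a(14)=-11929325, a(15)=-42486921, a(16)=-151319413, a(17)=-538932081, a(18)=-1919435069; answer -1919435069
Part 2: W1 = -1919435069; d = -3; 4*(-3)^3 - 8*(-3)^2 + 7*(-3)^1 - 2 = (-108) + (-72) + (-21) + (-2) = -203; answer -203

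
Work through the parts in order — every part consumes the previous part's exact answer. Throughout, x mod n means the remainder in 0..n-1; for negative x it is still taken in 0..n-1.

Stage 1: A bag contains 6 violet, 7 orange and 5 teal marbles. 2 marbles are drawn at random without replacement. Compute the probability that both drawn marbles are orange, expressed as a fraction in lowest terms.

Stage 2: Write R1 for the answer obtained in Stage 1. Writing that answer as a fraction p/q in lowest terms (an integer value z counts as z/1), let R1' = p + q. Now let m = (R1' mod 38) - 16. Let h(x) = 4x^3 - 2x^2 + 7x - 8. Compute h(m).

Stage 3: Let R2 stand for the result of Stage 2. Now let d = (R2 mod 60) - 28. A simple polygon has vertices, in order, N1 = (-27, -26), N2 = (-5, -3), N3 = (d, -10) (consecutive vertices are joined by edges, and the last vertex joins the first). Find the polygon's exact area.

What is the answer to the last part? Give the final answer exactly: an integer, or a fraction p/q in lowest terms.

Stage 1: total draws C(18,2) = 153; favorable C(7,2) = 21; P = 7/51; answer 7/51
Stage 2: R1 = 7/51; threaded value p + q = 58; m = 4; 4*(4)^3 - 2*(4)^2 + 7*(4)^1 - 8 = (256) + (-32) + (28) + (-8) = 244; answer 244
Stage 3: R2 = 244; d = -24; cross terms: (-27*-3 - -5*-26)=-49, (-5*-10 - -24*-3)=-22, (-24*-26 - -27*-10)=354; twice the area = |283| = 283; area = 283/2; answer 283/2

283/2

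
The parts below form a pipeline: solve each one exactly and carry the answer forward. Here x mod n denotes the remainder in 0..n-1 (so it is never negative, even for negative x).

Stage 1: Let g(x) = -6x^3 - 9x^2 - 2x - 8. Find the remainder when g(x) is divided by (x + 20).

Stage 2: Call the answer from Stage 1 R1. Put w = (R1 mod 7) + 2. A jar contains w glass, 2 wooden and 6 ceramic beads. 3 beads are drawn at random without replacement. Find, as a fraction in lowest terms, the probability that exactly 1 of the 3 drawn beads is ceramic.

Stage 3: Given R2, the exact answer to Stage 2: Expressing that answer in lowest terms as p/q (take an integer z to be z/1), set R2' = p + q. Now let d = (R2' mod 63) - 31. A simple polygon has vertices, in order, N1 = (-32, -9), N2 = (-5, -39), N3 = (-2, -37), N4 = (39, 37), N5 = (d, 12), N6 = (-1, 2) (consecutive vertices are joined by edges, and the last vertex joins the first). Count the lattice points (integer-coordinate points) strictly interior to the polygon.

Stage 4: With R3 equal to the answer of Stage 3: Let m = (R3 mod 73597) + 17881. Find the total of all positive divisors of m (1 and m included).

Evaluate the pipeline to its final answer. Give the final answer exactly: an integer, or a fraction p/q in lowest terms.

Stage 1: remainder = value at the root: -6*(-20)^3 - 9*(-20)^2 - 2*(-20)^1 - 8 = (48000) + (-3600) + (40) + (-8) = 44432; answer 44432
Stage 2: R1 = 44432; w = 5; total draws C(13,3) = 286; favorable C(6,1)*C(7,2) = 126; P = 63/143; answer 63/143
Stage 3: R2 = 63/143; threaded value p + q = 206; d = -14; cross terms: (-32*-39 - -5*-9)=1203, (-5*-37 - -2*-39)=107, (-2*37 - 39*-37)=1369, (39*12 - -14*37)=986, (-14*2 - -1*12)=-16, (-1*-9 - -32*2)=73; twice the area = |3722| = 3722; area = 1861; boundary points = 3 + 1 + 1 + 1 + 1 + 1 = 8; strictly interior points = area - boundary/2 + 1 = 1858; answer 1858
Stage 4: R3 = 1858; m = 19739; 19739 is prime, so its only divisors are 1 and 19739; sigma = 1 + 19739 = 19740; answer 19740

19740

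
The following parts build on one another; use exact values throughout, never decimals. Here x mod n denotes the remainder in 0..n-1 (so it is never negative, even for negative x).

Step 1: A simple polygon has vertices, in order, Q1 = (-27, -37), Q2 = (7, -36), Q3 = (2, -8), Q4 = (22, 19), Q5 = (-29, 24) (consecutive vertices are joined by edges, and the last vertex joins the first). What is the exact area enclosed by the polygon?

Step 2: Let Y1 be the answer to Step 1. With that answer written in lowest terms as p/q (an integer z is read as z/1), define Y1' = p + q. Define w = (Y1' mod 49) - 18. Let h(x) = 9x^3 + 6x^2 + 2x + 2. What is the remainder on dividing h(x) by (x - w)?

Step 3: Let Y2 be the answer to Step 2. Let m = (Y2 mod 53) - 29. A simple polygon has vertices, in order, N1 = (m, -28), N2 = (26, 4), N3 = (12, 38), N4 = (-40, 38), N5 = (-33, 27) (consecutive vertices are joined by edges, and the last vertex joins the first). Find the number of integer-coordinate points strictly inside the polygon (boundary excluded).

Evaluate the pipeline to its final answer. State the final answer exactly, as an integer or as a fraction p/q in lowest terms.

2251

Step 1: cross terms: (-27*-36 - 7*-37)=1231, (7*-8 - 2*-36)=16, (2*19 - 22*-8)=214, (22*24 - -29*19)=1079, (-29*-37 - -27*24)=1721; twice the area = |4261| = 4261; area = 4261/2; answer 4261/2
Step 2: Y1 = 4261/2; threaded value p + q = 4263; w = -18; remainder = value at the root: 9*(-18)^3 + 6*(-18)^2 + 2*(-18)^1 + 2 = (-52488) + (1944) + (-36) + (2) = -50578; answer -50578
Step 3: Y2 = -50578; m = 8; cross terms: (8*4 - 26*-28)=760, (26*38 - 12*4)=940, (12*38 - -40*38)=1976, (-40*27 - -33*38)=174, (-33*-28 - 8*27)=708; twice the area = |4558| = 4558; area = 2279; boundary points = 2 + 2 + 52 + 1 + 1 = 58; strictly interior points = area - boundary/2 + 1 = 2251; answer 2251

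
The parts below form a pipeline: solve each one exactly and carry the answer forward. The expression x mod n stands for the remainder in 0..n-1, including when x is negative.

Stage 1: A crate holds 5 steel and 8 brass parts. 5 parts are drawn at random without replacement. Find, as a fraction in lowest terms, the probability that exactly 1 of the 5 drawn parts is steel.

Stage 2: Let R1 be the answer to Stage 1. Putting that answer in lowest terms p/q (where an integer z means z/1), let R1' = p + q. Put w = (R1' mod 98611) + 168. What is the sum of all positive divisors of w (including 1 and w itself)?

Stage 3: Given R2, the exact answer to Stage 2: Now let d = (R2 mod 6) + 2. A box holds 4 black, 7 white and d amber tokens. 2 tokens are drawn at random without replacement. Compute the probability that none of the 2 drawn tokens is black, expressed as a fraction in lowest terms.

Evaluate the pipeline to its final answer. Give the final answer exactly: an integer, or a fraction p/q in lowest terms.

Stage 1: total draws C(13,5) = 1287; favorable C(5,1)*C(8,4) = 350; P = 350/1287; answer 350/1287
Stage 2: R1 = 350/1287; threaded value p + q = 1637; w = 1805; 1805 = 5 * 19^2; sigma = (1 + 5) * (1 + 19 + 361) = 6 * 381 = 2286; answer 2286
Stage 3: R2 = 2286; d = 2; total draws C(13,2) = 78; favorable C(9,2) = 36; P = 6/13; answer 6/13

6/13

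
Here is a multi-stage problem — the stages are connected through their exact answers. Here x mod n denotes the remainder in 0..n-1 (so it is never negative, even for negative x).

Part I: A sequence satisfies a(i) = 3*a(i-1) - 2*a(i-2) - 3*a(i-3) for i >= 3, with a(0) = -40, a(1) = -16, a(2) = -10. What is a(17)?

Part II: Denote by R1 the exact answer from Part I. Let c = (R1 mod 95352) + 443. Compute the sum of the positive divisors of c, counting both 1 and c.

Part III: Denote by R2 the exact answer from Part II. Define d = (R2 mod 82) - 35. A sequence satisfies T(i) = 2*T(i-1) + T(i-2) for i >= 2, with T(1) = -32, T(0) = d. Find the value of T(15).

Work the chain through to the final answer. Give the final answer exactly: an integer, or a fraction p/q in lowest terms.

-8260350

Part I: a(3) = 3*(-10) - 2*(-16) - 3*(-40) = 122; iterating: a(3)=122, a(4)=434, a(5)=1088, a(6)=2030, a(7)=2612, a(8)=512, a(9)=-9778, a(10)=-38194, a(11)=-96562, a(12)=-183964, a(13)=-244186, a(14)=-74944, a(15)=815432, a(16)=3328742, a(17)=8580194; answer 8580194
Part II: R1 = 8580194; c = 94309; 94309 is prime, so its only divisors are 1 and 94309; sigma = 1 + 94309 = 94310; answer 94310
Part III: R2 = 94310; d = -25; T(2) = 2*(-32) + 1*(-25) = -89; iterating: T(2)=-89, T(3)=-210, T(4)=-509, T(5)=-1228, T(6)=-2965, T(7)=-7158, T(8)=-17281, T(9)=-41720, T(10)=-100721, T(11)=-243162, T(12)=-587045, T(13)=-1417252, T(14)=-3421549, T(15)=-8260350; answer -8260350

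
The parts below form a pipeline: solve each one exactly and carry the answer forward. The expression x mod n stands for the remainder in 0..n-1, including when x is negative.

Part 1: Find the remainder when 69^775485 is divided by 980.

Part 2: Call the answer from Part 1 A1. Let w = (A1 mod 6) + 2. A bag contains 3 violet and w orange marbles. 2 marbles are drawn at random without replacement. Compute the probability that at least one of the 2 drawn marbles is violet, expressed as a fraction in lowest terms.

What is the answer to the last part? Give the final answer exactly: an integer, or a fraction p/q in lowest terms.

Part 1: squarings mod 980: 69^1=69, 69^2=841, 69^4=701, 69^8=421, 69^16=841, 69^32=701, 69^64=421, 69^128=841, 69^256=701, 69^512=421, 69^1024=841, 69^2048=701, 69^4096=421, 69^8192=841, 69^16384=701, 69^32768=421, 69^65536=841, 69^131072=701, 69^262144=421, 69^524288=841; 69^775485 = 69^1 * 69^4 * 69^8 * 69^16 * 69^32 * 69^256 * 69^1024 * 69^4096 * 69^16384 * 69^32768 * 69^65536 * 69^131072 * 69^524288 = 769 (mod 980); answer 769
Part 2: A1 = 769; w = 3; total draws C(6,2) = 15; complement C(3,2) = 3; favorable 15 - 3 = 12; P = 4/5; answer 4/5

4/5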